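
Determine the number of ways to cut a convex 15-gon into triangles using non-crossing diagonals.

A convex 15-gon is triangulated into 13 triangles, and the number of such triangulations is the Catalan number C_{15−2} = C_13.
C_13 = 742900.

742900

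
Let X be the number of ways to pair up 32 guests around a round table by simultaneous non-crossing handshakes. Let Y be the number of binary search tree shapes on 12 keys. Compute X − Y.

35149658

Non-crossing handshake pairings of 2n people are counted by C_n; 32 people gives n = 16. So X = C_16 = 35357670.
Binary trees (left/right distinguished) on n nodes are counted by C_n; here n = 12. So Y = C_12 = 208012.
X − Y = 35357670 − 208012 = 35149658.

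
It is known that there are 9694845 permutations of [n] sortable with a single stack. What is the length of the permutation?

Stack-sortable permutations of [n] are counted by C_n, and C_15 = 9694845.

15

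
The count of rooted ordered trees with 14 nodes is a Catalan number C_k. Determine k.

13

A rooted plane tree on 14 nodes has 13 edges, and such trees are counted by C_13.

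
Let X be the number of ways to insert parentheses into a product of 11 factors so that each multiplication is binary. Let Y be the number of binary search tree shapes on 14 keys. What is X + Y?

2691236

Parenthesizations of m factors correspond to full binary trees with m leaves, counted by C_{m−1}; m = 11 gives C_10. So X = C_10 = 16796.
Binary trees (left/right distinguished) on n nodes are counted by C_n; here n = 14. So Y = C_14 = 2674440.
X + Y = 16796 + 2674440 = 2691236.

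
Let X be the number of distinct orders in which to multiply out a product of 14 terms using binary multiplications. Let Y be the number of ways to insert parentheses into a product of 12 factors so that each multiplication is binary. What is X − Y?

Bracketing 14 factors into binary products is counted by C_{14−1} = C_13. So X = C_13 = 742900.
Parenthesizations of m factors correspond to full binary trees with m leaves, counted by C_{m−1}; m = 12 gives C_11. So Y = C_11 = 58786.
X − Y = 742900 − 58786 = 684114.

684114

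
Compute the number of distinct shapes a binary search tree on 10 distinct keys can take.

16796

There are C_n binary search tree shapes on n keys; with n = 10 that is C_10.
C_10 = C_9 · 2(2·9+1)/(9+2) = 4862 · 38/11 = 16796.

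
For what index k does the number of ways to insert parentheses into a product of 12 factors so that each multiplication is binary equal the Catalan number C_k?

11

Ways to associate a product of 12 factors correspond to binary trees on 12 leaves, so the count is C_11.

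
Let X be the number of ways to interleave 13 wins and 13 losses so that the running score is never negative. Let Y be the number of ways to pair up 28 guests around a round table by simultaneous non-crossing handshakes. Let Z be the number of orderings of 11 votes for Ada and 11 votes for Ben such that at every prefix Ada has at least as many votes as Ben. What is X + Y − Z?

Reading a vote for the leader as '(' and for the other as ')' turns such a sequence into a balanced string of 13 pairs, so the count is C_13. So X = C_13 = 742900.
With 28 = 2·14 people, non-crossing handshake pairings are non-crossing perfect matchings on a circle, counted by C_14. So Y = C_14 = 2674440.
Ballot sequences with n votes each where one side never trails are Dyck words, counted by C_n; here n = 11. So Z = C_11 = 58786.
X + Y − Z = 742900 + 2674440 − 58786 = 3358554.

3358554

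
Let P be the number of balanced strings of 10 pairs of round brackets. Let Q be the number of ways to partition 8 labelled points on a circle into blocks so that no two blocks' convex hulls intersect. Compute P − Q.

Balanced strings of n pairs of brackets are counted by C_n; here n = 10. So P = C_10 = 16796.
The non-crossing partitions of [8] form a lattice of size C_8. So Q = C_8 = 1430.
P − Q = 16796 − 1430 = 15366.

15366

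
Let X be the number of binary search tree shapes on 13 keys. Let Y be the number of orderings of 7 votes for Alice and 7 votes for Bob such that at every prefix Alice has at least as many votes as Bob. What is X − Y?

Binary trees (left/right distinguished) on n nodes are counted by C_n; here n = 13. So X = C_13 = 742900.
Ballot sequences with n votes each where one side never trails are Dyck words, counted by C_n; here n = 7. So Y = C_7 = 429.
X − Y = 742900 − 429 = 742471.

742471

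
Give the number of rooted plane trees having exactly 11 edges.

58786

A rooted plane tree with 11 edges has 12 nodes, and the count is C_11.
C_11 = 58786.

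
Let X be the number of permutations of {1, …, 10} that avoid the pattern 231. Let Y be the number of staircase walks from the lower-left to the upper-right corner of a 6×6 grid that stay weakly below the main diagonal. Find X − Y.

Permutations of [n] avoiding any single length-3 pattern are counted by C_n; here n = 10. So X = C_10 = 16796.
Sub-diagonal monotone paths from (0,0) to (6,6) biject with Dyck paths of semilength 6, giving C_6. So Y = C_6 = 132.
X − Y = 16796 − 132 = 16664.

16664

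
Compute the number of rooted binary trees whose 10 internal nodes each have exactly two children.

Full binary trees with n internal nodes are counted by C_n; here n = 10.
C_10 = 16796.

16796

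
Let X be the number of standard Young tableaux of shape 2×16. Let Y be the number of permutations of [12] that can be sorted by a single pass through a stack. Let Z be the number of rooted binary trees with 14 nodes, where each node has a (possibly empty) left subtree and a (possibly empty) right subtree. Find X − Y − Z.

32475218

By the hook-length formula (or a Dyck-path bijection), SYT of shape 2×16 number C_16. So X = C_16 = 35357670.
Stack-sortable permutations are exactly the 231-avoiding ones, counted by C_n; here n = 12. So Y = C_12 = 208012.
Rooted binary trees with 14 nodes (each child slot possibly empty) number C_14. So Z = C_14 = 2674440.
X − Y − Z = 35357670 − 208012 − 2674440 = 32475218.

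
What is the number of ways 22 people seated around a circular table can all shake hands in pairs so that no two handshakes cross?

58786

Non-crossing handshake pairings of 2n people are counted by C_n; 22 people gives n = 11.
C_11 = C_10 · 2(2·10+1)/(10+2) = 16796 · 42/12 = 58786.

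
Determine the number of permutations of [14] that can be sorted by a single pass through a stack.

2674440

By Knuth's characterisation, the stack-sortable permutations of length 14 are the 231-avoiders, numbering C_14.
C_14 = 2674440.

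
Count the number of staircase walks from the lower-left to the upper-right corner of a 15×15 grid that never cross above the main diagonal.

9694845

Sub-diagonal monotone paths from (0,0) to (15,15) biject with Dyck paths of semilength 15, giving C_15.
C_15 = 9694845.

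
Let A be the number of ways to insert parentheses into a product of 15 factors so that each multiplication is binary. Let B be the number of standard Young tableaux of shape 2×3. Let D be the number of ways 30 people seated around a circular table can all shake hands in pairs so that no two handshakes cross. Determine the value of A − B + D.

Parenthesizations of m factors correspond to full binary trees with m leaves, counted by C_{m−1}; m = 15 gives C_14. So A = C_14 = 2674440.
Standard Young tableaux of shape 2×n are counted by C_n; here n = 3. So B = C_3 = 5.
With 30 = 2·15 people, non-crossing handshake pairings are non-crossing perfect matchings on a circle, counted by C_15. So D = C_15 = 9694845.
A − B + D = 2674440 − 5 + 9694845 = 12369280.

12369280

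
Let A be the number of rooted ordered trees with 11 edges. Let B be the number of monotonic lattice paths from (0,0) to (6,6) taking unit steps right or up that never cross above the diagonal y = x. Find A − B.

A rooted plane tree with 11 edges has 12 nodes, and the count is C_11. So A = C_11 = 58786.
Sub-diagonal monotone paths from (0,0) to (6,6) biject with Dyck paths of semilength 6, giving C_6. So B = C_6 = 132.
A − B = 58786 − 132 = 58654.

58654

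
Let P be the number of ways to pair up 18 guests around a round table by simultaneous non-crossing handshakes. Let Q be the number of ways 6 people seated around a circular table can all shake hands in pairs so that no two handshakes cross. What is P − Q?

With 18 = 2·9 people, non-crossing handshake pairings are non-crossing perfect matchings on a circle, counted by C_9. So P = C_9 = 4862.
Non-crossing handshake pairings of 2n people are counted by C_n; 6 people gives n = 3. So Q = C_3 = 5.
P − Q = 4862 − 5 = 4857.

4857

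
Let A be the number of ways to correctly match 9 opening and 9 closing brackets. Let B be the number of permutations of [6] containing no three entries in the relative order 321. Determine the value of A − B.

4730

Balanced strings of n pairs of brackets are counted by C_n; here n = 9. So A = C_9 = 4862.
For any fixed pattern of length 3, the pattern-avoiding permutations of [6] number C_6. So B = C_6 = 132.
A − B = 4862 − 132 = 4730.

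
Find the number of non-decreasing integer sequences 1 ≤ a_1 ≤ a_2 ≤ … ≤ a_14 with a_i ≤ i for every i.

2674440

Such sub-staircase sequences of length n are counted by C_n; here n = 14.
C_14 = C_13 · 2(2·13+1)/(13+2) = 742900 · 54/15 = 2674440.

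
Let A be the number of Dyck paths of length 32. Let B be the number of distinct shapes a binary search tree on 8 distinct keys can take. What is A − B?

35356240

Dyck paths of semilength n (length 2n) are counted by C_n; here n = 16. So A = C_16 = 35357670.
There are C_n binary search tree shapes on n keys; with n = 8 that is C_8. So B = C_8 = 1430.
A − B = 35357670 − 1430 = 35356240.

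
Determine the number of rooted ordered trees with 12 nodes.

A rooted plane tree on 12 nodes has 11 edges, and such trees are counted by C_11.
C_11 = 58786.

58786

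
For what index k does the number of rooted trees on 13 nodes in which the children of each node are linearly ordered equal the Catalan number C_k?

12

A rooted plane tree on 13 nodes has 12 edges, and such trees are counted by C_12.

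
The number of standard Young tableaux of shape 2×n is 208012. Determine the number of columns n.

Standard Young tableaux of shape 2×n are counted by C_n. The Catalan number equal to 208012 is C_12.

12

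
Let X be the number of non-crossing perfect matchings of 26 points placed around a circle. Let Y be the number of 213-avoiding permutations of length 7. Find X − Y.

Non-crossing perfect matchings of 2n points on a circle are counted by C_n; with 26 points, n = 13. So X = C_13 = 742900.
Permutations of [n] avoiding any single length-3 pattern are counted by C_n; here n = 7. So Y = C_7 = 429.
X − Y = 742900 − 429 = 742471.

742471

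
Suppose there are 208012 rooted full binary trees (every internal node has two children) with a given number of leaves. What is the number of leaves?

Full binary trees with L leaves are counted by C_{L−1}, and C_12 = 208012.
So the index is 12, and the number of leaves is 12 + 1 = 13.

13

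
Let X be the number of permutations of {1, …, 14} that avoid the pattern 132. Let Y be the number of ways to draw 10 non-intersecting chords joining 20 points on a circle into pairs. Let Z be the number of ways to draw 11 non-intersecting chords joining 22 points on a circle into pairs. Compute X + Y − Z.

2632450

For any fixed pattern of length 3, the pattern-avoiding permutations of [14] number C_14. So X = C_14 = 2674440.
Pairing 20 circle points by 10 non-crossing chords gives C_10 matchings. So Y = C_10 = 16796.
Pairing 22 circle points by 11 non-crossing chords gives C_11 matchings. So Z = C_11 = 58786.
X + Y − Z = 2674440 + 16796 − 58786 = 2632450.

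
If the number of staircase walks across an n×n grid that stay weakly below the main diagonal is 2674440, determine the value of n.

Such diagonal-avoiding paths in an n×n grid are counted by C_n; 2674440 = C_14.

14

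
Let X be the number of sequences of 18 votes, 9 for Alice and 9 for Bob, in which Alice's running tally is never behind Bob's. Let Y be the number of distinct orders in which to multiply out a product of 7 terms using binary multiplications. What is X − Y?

Ballot sequences with n votes each where one side never trails are Dyck words, counted by C_n; here n = 9. So X = C_9 = 4862.
Bracketing 7 factors into binary products is counted by C_{7−1} = C_6. So Y = C_6 = 132.
X − Y = 4862 − 132 = 4730.

4730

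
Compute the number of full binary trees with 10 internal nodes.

Full binary trees with n internal nodes are counted by C_n; here n = 10.
C_10 = C_9 · 2(2·9+1)/(9+2) = 4862 · 38/11 = 16796.

16796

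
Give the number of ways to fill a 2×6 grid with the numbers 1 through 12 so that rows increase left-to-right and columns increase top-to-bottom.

132

Standard Young tableaux of shape 2×n are counted by C_n; here n = 6.
C_6 = C_5 · 2(2·5+1)/(5+2) = 42 · 22/7 = 132.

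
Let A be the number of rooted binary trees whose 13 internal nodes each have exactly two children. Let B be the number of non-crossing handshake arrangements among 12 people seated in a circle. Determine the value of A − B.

The number of full binary trees on 13 internal nodes is the Catalan number C_13. So A = C_13 = 742900.
With 12 = 2·6 people, non-crossing handshake pairings are non-crossing perfect matchings on a circle, counted by C_6. So B = C_6 = 132.
A − B = 742900 − 132 = 742768.

742768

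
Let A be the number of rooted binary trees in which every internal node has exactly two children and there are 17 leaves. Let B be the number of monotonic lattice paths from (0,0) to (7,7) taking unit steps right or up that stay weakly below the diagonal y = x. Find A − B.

35357241

A full binary tree with L leaves has L−1 internal nodes and is counted by C_{L−1}; L = 17 gives C_16. So A = C_16 = 35357670.
Sub-diagonal monotone paths from (0,0) to (7,7) biject with Dyck paths of semilength 7, giving C_7. So B = C_7 = 429.
A − B = 35357670 − 429 = 35357241.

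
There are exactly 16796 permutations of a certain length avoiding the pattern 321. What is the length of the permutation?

10

Permutations of [n] avoiding a fixed length-3 pattern are counted by C_n, and C_10 = 16796.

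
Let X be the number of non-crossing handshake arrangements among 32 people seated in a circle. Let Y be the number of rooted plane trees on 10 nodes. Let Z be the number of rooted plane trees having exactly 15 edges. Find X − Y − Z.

With 32 = 2·16 people, non-crossing handshake pairings are non-crossing perfect matchings on a circle, counted by C_16. So X = C_16 = 35357670.
A rooted plane tree on 10 nodes has 9 edges, and such trees are counted by C_9. So Y = C_9 = 4862.
A rooted plane tree with 15 edges has 16 nodes, and the count is C_15. So Z = C_15 = 9694845.
X − Y − Z = 35357670 − 4862 − 9694845 = 25657963.

25657963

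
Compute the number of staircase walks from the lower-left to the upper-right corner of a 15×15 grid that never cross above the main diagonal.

Monotone paths in an n×n grid that stay weakly below the diagonal are counted by C_n; here n = 15.
C_15 = C_14 · 2(2·14+1)/(14+2) = 2674440 · 58/16 = 9694845.

9694845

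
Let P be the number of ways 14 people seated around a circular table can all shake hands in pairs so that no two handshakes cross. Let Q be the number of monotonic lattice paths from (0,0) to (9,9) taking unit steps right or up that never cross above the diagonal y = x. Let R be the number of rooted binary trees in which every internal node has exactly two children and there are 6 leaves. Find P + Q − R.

5249

With 14 = 2·7 people, non-crossing handshake pairings are non-crossing perfect matchings on a circle, counted by C_7. So P = C_7 = 429.
Monotone paths in an n×n grid that stay weakly below the diagonal are counted by C_n; here n = 9. So Q = C_9 = 4862.
A full binary tree with L leaves has L−1 internal nodes and is counted by C_{L−1}; L = 6 gives C_5. So R = C_5 = 42.
P + Q − R = 429 + 4862 − 42 = 5249.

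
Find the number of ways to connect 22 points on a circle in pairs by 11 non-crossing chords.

58786

Non-crossing perfect matchings of 2n points on a circle are counted by C_n; with 22 points, n = 11.
C_11 = C_10 · 2(2·10+1)/(10+2) = 16796 · 42/12 = 58786.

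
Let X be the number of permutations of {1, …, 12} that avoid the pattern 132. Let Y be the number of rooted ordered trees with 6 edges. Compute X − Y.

Permutations of [n] avoiding any single length-3 pattern are counted by C_n; here n = 12. So X = C_12 = 208012.
A rooted plane tree with 6 edges has 7 nodes, and the count is C_6. So Y = C_6 = 132.
X − Y = 208012 − 132 = 207880.

207880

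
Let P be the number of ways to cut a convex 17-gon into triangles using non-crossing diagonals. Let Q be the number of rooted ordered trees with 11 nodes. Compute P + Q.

9711641

The number of triangulations of a 17-gon is the Catalan number C_15 (index = sides − 2). So P = C_15 = 9694845.
Rooted ordered (plane) trees on m nodes have m−1 edges and are counted by C_{m−1}; m = 11 gives C_10. So Q = C_10 = 16796.
P + Q = 9694845 + 16796 = 9711641.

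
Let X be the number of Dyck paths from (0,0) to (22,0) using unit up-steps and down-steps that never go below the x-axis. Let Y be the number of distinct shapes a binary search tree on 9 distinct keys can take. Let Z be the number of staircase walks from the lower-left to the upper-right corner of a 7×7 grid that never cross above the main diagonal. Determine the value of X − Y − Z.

53495

Dyck paths of semilength n (length 2n) are counted by C_n; here n = 11. So X = C_11 = 58786.
Rooted binary trees with 9 nodes (each child slot possibly empty) number C_9. So Y = C_9 = 4862.
Sub-diagonal monotone paths from (0,0) to (7,7) biject with Dyck paths of semilength 7, giving C_7. So Z = C_7 = 429.
X − Y − Z = 58786 − 4862 − 429 = 53495.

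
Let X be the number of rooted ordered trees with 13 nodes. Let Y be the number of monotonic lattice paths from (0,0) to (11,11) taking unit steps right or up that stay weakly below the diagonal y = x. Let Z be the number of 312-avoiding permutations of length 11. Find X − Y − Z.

Rooted ordered (plane) trees on m nodes have m−1 edges and are counted by C_{m−1}; m = 13 gives C_12. So X = C_12 = 208012.
Monotone paths in an n×n grid that stay weakly below the diagonal are counted by C_n; here n = 11. So Y = C_11 = 58786.
Permutations of [n] avoiding any single length-3 pattern are counted by C_n; here n = 11. So Z = C_11 = 58786.
X − Y − Z = 208012 − 58786 − 58786 = 90440.

90440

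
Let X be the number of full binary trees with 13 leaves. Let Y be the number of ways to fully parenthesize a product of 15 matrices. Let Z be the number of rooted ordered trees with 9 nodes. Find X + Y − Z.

A full binary tree with L leaves has L−1 internal nodes and is counted by C_{L−1}; L = 13 gives C_12. So X = C_12 = 208012.
Ways to associate a product of 15 factors correspond to binary trees on 15 leaves, so the count is C_14. So Y = C_14 = 2674440.
A rooted plane tree on 9 nodes has 8 edges, and such trees are counted by C_8. So Z = C_8 = 1430.
X + Y − Z = 208012 + 2674440 − 1430 = 2881022.

2881022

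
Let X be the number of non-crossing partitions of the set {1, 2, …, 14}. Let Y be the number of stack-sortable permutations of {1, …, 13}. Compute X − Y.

1931540

Non-crossing partitions of an n-element set are counted by C_n; here n = 14. So X = C_14 = 2674440.
By Knuth's characterisation, the stack-sortable permutations of length 13 are the 231-avoiders, numbering C_13. So Y = C_13 = 742900.
X − Y = 2674440 − 742900 = 1931540.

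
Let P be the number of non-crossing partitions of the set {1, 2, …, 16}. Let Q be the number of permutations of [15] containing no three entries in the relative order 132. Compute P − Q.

25662825

Non-crossing partitions of an n-element set are counted by C_n; here n = 16. So P = C_16 = 35357670.
For any fixed pattern of length 3, the pattern-avoiding permutations of [15] number C_15. So Q = C_15 = 9694845.
P − Q = 35357670 − 9694845 = 25662825.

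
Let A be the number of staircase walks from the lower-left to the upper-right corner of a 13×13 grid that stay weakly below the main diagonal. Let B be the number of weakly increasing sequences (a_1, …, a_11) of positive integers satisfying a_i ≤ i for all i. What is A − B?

684114

Sub-diagonal monotone paths from (0,0) to (13,13) biject with Dyck paths of semilength 13, giving C_13. So A = C_13 = 742900.
Weakly increasing sequences with a_i ≤ i biject with Dyck paths of semilength 11, so there are C_11. So B = C_11 = 58786.
A − B = 742900 − 58786 = 684114.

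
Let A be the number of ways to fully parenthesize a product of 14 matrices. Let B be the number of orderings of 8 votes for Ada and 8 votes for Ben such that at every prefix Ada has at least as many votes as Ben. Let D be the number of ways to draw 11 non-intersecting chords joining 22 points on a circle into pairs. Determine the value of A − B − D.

682684

Ways to associate a product of 14 factors correspond to binary trees on 14 leaves, so the count is C_13. So A = C_13 = 742900.
Ballot sequences with n votes each where one side never trails are Dyck words, counted by C_n; here n = 8. So B = C_8 = 1430.
Non-crossing perfect matchings of 2n points on a circle are counted by C_n; with 22 points, n = 11. So D = C_11 = 58786.
A − B − D = 742900 − 1430 − 58786 = 682684.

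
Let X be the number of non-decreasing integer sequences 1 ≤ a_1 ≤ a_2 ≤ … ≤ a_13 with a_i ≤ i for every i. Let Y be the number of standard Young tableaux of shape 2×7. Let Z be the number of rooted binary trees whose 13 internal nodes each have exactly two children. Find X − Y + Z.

Such sub-staircase sequences of length n are counted by C_n; here n = 13. So X = C_13 = 742900.
By the hook-length formula (or a Dyck-path bijection), SYT of shape 2×7 number C_7. So Y = C_7 = 429.
The number of full binary trees on 13 internal nodes is the Catalan number C_13. So Z = C_13 = 742900.
X − Y + Z = 742900 − 429 + 742900 = 1485371.

1485371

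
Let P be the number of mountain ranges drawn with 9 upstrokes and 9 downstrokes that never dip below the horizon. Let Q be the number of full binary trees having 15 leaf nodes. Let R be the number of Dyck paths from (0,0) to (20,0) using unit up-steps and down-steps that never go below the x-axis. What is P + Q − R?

A Dyck path with 9 up-steps and 9 down-steps has semilength 9, so there are C_9 of them. So P = C_9 = 4862.
Full binary trees with 15 leaves have 15−1 = 14 internal nodes, so there are C_14 of them. So Q = C_14 = 2674440.
Paths of 10 up- and 10 down-steps that never dip below the axis are Dyck paths; their count is C_10. So R = C_10 = 16796.
P + Q − R = 4862 + 2674440 − 16796 = 2662506.

2662506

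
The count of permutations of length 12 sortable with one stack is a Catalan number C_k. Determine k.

Stack-sortable permutations are exactly the 231-avoiding ones, counted by C_n; here n = 12.

12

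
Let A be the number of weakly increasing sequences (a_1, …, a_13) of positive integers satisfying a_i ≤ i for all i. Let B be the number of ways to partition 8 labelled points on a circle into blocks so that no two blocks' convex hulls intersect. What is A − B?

Such sub-staircase sequences of length n are counted by C_n; here n = 13. So A = C_13 = 742900.
Non-crossing partitions of an n-element set are counted by C_n; here n = 8. So B = C_8 = 1430.
A − B = 742900 − 1430 = 741470.

741470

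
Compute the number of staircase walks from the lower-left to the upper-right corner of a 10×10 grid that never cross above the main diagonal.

16796

Sub-diagonal monotone paths from (0,0) to (10,10) biject with Dyck paths of semilength 10, giving C_10.
C_10 = C_9 · 2(2·9+1)/(9+2) = 4862 · 38/11 = 16796.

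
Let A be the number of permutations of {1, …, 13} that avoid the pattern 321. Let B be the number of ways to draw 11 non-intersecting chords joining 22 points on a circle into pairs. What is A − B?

Permutations of [n] avoiding any single length-3 pattern are counted by C_n; here n = 13. So A = C_13 = 742900.
Non-crossing perfect matchings of 2n points on a circle are counted by C_n; with 22 points, n = 11. So B = C_11 = 58786.
A − B = 742900 − 58786 = 684114.

684114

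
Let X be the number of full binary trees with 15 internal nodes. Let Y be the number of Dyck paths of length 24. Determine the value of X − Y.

Full binary trees with n internal nodes are counted by C_n; here n = 15. So X = C_15 = 9694845.
Dyck paths of semilength n (length 2n) are counted by C_n; here n = 12. So Y = C_12 = 208012.
X − Y = 9694845 − 208012 = 9486833.

9486833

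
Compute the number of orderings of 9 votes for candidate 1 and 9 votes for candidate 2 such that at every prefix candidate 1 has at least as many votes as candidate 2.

Reading a vote for the leader as '(' and for the other as ')' turns such a sequence into a balanced string of 9 pairs, so the count is C_9.
C_9 = C(18,9)/10 = 48620/10 = 4862.

4862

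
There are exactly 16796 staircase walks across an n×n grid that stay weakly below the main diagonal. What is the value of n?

Such diagonal-avoiding paths in an n×n grid are counted by C_n. The Catalan number equal to 16796 is C_10.

10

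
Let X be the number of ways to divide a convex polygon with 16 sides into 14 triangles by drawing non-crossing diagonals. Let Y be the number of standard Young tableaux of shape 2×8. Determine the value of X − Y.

The number of triangulations of a 16-gon is the Catalan number C_14 (index = sides − 2). So X = C_14 = 2674440.
Standard Young tableaux of shape 2×n are counted by C_n; here n = 8. So Y = C_8 = 1430.
X − Y = 2674440 − 1430 = 2673010.

2673010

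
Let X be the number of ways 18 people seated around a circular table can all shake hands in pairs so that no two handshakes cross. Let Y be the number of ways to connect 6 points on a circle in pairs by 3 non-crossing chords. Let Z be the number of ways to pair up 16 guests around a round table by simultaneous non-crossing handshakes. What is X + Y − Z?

3437

With 18 = 2·9 people, non-crossing handshake pairings are non-crossing perfect matchings on a circle, counted by C_9. So X = C_9 = 4862.
Non-crossing perfect matchings of 2n points on a circle are counted by C_n; with 6 points, n = 3. So Y = C_3 = 5.
With 16 = 2·8 people, non-crossing handshake pairings are non-crossing perfect matchings on a circle, counted by C_8. So Z = C_8 = 1430.
X + Y − Z = 4862 + 5 − 1430 = 3437.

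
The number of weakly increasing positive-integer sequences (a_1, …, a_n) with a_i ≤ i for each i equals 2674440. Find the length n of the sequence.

14

Such sub-staircase sequences of length n are counted by C_n. The Catalan number equal to 2674440 is C_14.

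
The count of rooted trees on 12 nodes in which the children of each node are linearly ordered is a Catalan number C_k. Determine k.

Rooted ordered (plane) trees on m nodes have m−1 edges and are counted by C_{m−1}; m = 12 gives C_11.

11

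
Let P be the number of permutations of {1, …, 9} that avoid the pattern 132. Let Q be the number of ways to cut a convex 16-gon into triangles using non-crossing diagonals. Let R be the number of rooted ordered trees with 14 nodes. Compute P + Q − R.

Permutations of [n] avoiding any single length-3 pattern are counted by C_n; here n = 9. So P = C_9 = 4862.
A convex 16-gon is triangulated into 14 triangles, and the number of such triangulations is the Catalan number C_{16−2} = C_14. So Q = C_14 = 2674440.
A rooted plane tree on 14 nodes has 13 edges, and such trees are counted by C_13. So R = C_13 = 742900.
P + Q − R = 4862 + 2674440 − 742900 = 1936402.

1936402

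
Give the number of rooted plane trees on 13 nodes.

208012

A rooted plane tree on 13 nodes has 12 edges, and such trees are counted by C_12.
C_12 = C_11 · 2(2·11+1)/(11+2) = 58786 · 46/13 = 208012.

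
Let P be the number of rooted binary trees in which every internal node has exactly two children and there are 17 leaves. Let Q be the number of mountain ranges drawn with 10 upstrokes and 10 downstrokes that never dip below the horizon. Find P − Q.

35340874

Full binary trees with 17 leaves have 17−1 = 16 internal nodes, so there are C_16 of them. So P = C_16 = 35357670.
Paths of 10 up- and 10 down-steps that never dip below the axis are Dyck paths; their count is C_10. So Q = C_10 = 16796.
P − Q = 35357670 − 16796 = 35340874.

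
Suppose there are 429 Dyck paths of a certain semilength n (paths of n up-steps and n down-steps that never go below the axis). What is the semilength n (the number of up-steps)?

Dyck paths of semilength n are counted by C_n. Since C_7 = 429, the index is 7.

7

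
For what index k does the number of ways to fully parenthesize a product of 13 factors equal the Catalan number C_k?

Bracketing 13 factors into binary products is counted by C_{13−1} = C_12.

12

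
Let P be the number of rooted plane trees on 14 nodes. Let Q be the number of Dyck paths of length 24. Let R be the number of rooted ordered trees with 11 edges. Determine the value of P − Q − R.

A rooted plane tree on 14 nodes has 13 edges, and such trees are counted by C_13. So P = C_13 = 742900.
A Dyck path with 12 up-steps and 12 down-steps has semilength 12, so there are C_12 of them. So Q = C_12 = 208012.
A rooted plane tree with 11 edges has 12 nodes, and the count is C_11. So R = C_11 = 58786.
P − Q − R = 742900 − 208012 − 58786 = 476102.

476102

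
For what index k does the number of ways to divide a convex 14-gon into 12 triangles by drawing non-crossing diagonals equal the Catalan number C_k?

Triangulations of a convex m-gon are counted by C_{m−2}; with m = 14 this is C_12.

12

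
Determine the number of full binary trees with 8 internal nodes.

1430

The number of full binary trees on 8 internal nodes is the Catalan number C_8.
C_8 = C(16,8)/9 = 12870/9 = 1430.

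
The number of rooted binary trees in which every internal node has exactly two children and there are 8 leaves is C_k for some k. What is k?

7

A full binary tree with L leaves has L−1 internal nodes and is counted by C_{L−1}; L = 8 gives C_7.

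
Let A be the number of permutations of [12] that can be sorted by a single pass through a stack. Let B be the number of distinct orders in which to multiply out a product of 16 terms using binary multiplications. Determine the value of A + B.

By Knuth's characterisation, the stack-sortable permutations of length 12 are the 231-avoiders, numbering C_12. So A = C_12 = 208012.
Bracketing 16 factors into binary products is counted by C_{16−1} = C_15. So B = C_15 = 9694845.
A + B = 208012 + 9694845 = 9902857.

9902857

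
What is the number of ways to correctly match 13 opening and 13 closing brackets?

742900

With 13 pairs the number of balanced bracket strings is the Catalan number C_13.
C_13 = 742900.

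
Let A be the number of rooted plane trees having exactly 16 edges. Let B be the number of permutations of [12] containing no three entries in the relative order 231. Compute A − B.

A rooted plane tree with 16 edges has 17 nodes, and the count is C_16. So A = C_16 = 35357670.
Permutations of [n] avoiding any single length-3 pattern are counted by C_n; here n = 12. So B = C_12 = 208012.
A − B = 35357670 − 208012 = 35149658.

35149658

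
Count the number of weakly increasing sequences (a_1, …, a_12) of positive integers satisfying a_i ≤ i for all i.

208012

Such sub-staircase sequences of length n are counted by C_n; here n = 12.
C_12 = C(24,12)/13 = 2704156/13 = 208012.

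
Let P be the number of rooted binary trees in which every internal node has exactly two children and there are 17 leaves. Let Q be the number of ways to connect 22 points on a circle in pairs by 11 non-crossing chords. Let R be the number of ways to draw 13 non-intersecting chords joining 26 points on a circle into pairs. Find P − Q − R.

A full binary tree with L leaves has L−1 internal nodes and is counted by C_{L−1}; L = 17 gives C_16. So P = C_16 = 35357670.
Non-crossing perfect matchings of 2n points on a circle are counted by C_n; with 22 points, n = 11. So Q = C_11 = 58786.
Non-crossing perfect matchings of 2n points on a circle are counted by C_n; with 26 points, n = 13. So R = C_13 = 742900.
P − Q − R = 35357670 − 58786 − 742900 = 34555984.

34555984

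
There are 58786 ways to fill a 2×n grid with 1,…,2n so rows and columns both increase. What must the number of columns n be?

11

Standard Young tableaux of shape 2×n are counted by C_n. Since C_11 = 58786, the index is 11.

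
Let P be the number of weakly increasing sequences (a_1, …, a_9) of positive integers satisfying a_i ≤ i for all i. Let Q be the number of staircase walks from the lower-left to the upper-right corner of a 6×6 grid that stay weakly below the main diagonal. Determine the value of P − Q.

Such sub-staircase sequences of length n are counted by C_n; here n = 9. So P = C_9 = 4862.
Sub-diagonal monotone paths from (0,0) to (6,6) biject with Dyck paths of semilength 6, giving C_6. So Q = C_6 = 132.
P − Q = 4862 − 132 = 4730.

4730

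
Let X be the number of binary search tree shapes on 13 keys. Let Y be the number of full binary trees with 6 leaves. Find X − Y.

There are C_n binary search tree shapes on n keys; with n = 13 that is C_13. So X = C_13 = 742900.
Full binary trees with 6 leaves have 6−1 = 5 internal nodes, so there are C_5 of them. So Y = C_5 = 42.
X − Y = 742900 − 42 = 742858.

742858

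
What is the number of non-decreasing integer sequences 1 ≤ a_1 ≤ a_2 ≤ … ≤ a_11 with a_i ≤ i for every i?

58786

Such sub-staircase sequences of length n are counted by C_n; here n = 11.
C_11 = 58786.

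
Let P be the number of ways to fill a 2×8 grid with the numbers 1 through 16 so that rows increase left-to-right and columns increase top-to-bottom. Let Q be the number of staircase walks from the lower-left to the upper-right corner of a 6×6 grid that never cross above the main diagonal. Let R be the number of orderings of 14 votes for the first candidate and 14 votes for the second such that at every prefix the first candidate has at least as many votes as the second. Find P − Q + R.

Standard Young tableaux of shape 2×n are counted by C_n; here n = 8. So P = C_8 = 1430.
Monotone paths in an n×n grid that stay weakly below the diagonal are counted by C_n; here n = 6. So Q = C_6 = 132.
Reading a vote for the leader as '(' and for the other as ')' turns such a sequence into a balanced string of 14 pairs, so the count is C_14. So R = C_14 = 2674440.
P − Q + R = 1430 − 132 + 2674440 = 2675738.

2675738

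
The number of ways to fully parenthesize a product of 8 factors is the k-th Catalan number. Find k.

Bracketing 8 factors into binary products is counted by C_{8−1} = C_7.

7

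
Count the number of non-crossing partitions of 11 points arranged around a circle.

The non-crossing partitions of [11] form a lattice of size C_11.
C_11 = C(22,11)/12 = 705432/12 = 58786.

58786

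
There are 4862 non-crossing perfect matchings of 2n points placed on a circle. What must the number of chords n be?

9

Non-crossing pairings of 2n points on a circle are counted by C_n, and C_9 = 4862.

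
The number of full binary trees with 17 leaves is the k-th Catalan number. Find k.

16

A full binary tree with L leaves has L−1 internal nodes and is counted by C_{L−1}; L = 17 gives C_16.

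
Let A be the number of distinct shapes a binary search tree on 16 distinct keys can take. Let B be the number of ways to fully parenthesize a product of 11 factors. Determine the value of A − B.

There are C_n binary search tree shapes on n keys; with n = 16 that is C_16. So A = C_16 = 35357670.
Bracketing 11 factors into binary products is counted by C_{11−1} = C_10. So B = C_10 = 16796.
A − B = 35357670 − 16796 = 35340874.

35340874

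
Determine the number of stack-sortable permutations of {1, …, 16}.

35357670

By Knuth's characterisation, the stack-sortable permutations of length 16 are the 231-avoiders, numbering C_16.
C_16 = C_15 · 2(2·15+1)/(15+2) = 9694845 · 62/17 = 35357670.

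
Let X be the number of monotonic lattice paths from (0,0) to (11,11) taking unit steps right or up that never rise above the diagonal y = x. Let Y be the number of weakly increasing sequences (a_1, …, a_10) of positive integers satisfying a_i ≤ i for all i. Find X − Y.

Monotone paths in an n×n grid that stay weakly below the diagonal are counted by C_n; here n = 11. So X = C_11 = 58786.
Such sub-staircase sequences of length n are counted by C_n; here n = 10. So Y = C_10 = 16796.
X − Y = 58786 − 16796 = 41990.

41990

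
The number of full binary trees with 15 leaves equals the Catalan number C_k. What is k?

A full binary tree with L leaves has L−1 internal nodes and is counted by C_{L−1}; L = 15 gives C_14.

14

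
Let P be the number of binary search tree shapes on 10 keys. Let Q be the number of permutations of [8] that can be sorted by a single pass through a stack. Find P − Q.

15366

Rooted binary trees with 10 nodes (each child slot possibly empty) number C_10. So P = C_10 = 16796.
By Knuth's characterisation, the stack-sortable permutations of length 8 are the 231-avoiders, numbering C_8. So Q = C_8 = 1430.
P − Q = 16796 − 1430 = 15366.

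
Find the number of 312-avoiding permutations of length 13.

742900

For any fixed pattern of length 3, the pattern-avoiding permutations of [13] number C_13.
C_13 = C(26,13)/14 = 10400600/14 = 742900.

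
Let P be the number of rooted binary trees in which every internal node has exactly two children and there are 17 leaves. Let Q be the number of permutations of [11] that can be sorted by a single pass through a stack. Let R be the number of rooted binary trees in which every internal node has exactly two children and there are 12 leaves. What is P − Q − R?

A full binary tree with L leaves has L−1 internal nodes and is counted by C_{L−1}; L = 17 gives C_16. So P = C_16 = 35357670.
Stack-sortable permutations are exactly the 231-avoiding ones, counted by C_n; here n = 11. So Q = C_11 = 58786.
Full binary trees with 12 leaves have 12−1 = 11 internal nodes, so there are C_11 of them. So R = C_11 = 58786.
P − Q − R = 35357670 − 58786 − 58786 = 35240098.

35240098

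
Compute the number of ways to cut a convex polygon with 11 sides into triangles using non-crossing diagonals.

4862

Triangulations of a convex m-gon are counted by C_{m−2}; with m = 11 this is C_9.
C_9 = C(18,9)/10 = 48620/10 = 4862.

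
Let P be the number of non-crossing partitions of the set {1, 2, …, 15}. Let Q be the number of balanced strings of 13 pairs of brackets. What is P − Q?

The non-crossing partitions of [15] form a lattice of size C_15. So P = C_15 = 9694845.
Balanced strings of n pairs of brackets are counted by C_n; here n = 13. So Q = C_13 = 742900.
P − Q = 9694845 − 742900 = 8951945.

8951945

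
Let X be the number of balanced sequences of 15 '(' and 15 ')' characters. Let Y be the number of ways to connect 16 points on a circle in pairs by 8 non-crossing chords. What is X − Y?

9693415

With 15 pairs the number of balanced bracket strings is the Catalan number C_15. So X = C_15 = 9694845.
Non-crossing perfect matchings of 2n points on a circle are counted by C_n; with 16 points, n = 8. So Y = C_8 = 1430.
X − Y = 9694845 − 1430 = 9693415.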